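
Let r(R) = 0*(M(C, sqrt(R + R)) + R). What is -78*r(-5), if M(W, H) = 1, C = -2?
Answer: 0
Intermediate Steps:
r(R) = 0 (r(R) = 0*(1 + R) = 0)
-78*r(-5) = -78*0 = 0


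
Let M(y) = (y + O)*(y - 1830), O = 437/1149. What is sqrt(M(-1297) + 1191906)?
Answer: 13*sqrt(40984317546)/1149 ≈ 2290.5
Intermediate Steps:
O = 437/1149 (O = 437*(1/1149) = 437/1149 ≈ 0.38033)
M(y) = (-1830 + y)*(437/1149 + y) (M(y) = (y + 437/1149)*(y - 1830) = (437/1149 + y)*(-1830 + y) = (-1830 + y)*(437/1149 + y))
sqrt(M(-1297) + 1191906) = sqrt((-266570/383 + (-1297)**2 - 2102233/1149*(-1297)) + 1191906) = sqrt((-266570/383 + 1682209 + 2726596201/1149) + 1191906) = sqrt(4658654632/1149 + 1191906) = sqrt(6028154626/1149) = 13*sqrt(40984317546)/1149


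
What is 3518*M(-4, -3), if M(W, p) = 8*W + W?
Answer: -126648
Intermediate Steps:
M(W, p) = 9*W
3518*M(-4, -3) = 3518*(9*(-4)) = 3518*(-36) = -126648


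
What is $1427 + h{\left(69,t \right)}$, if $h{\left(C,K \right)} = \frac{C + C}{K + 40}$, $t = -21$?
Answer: $\frac{27251}{19} \approx 1434.3$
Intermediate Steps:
$h{\left(C,K \right)} = \frac{2 C}{40 + K}$
$1427 + h{\left(69,t \right)} = 1427 + 2 \cdot 69 \frac{1}{40 - 21} = 1427 + 2 \cdot 69 \cdot \frac{1}{19} = 1427 + \frac{138}{19} = \frac{27251}{19}$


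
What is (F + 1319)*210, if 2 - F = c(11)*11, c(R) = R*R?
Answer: -2100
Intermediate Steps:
c(R) = R²
F = -1329 (F = 2 - 11²*11 = 2 - 121*11 = 2 - 1*1331 = 2 - 1331 = -1329)
(F + 1319)*210 = (-1329 + 1319)*210 = -10*210 = -2100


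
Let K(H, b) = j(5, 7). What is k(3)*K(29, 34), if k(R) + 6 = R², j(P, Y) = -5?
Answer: -15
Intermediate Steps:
K(H, b) = -5
k(R) = -6 + R²
k(3)*K(29, 34) = (-6 + 3²)*(-5) = (-6 + 9)*(-5) = 3*(-5) = -15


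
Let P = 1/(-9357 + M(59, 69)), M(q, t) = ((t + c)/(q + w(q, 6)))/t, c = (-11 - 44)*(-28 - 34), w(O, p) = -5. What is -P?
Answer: 3726/34860703 ≈ 0.00010688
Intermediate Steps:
c = 3410 (c = -55*(-62) = 3410)
M(q, t) = (3410 + t)/(t*(-5 + q)) (M(q, t) = ((t + 3410)/(q - 5))/t = ((3410 + t)/(-5 + q))/t = (3410 + t)/(t*(-5 + q)))
P = -3726/34860703 (P = 1/(-9357 + (3410 + 69)/(69*(-5 + 59))) = 1/(-9357 + (1/69)*3479/54) = 1/(-9357 + (1/69)*(1/54)*3479) = 1/(-9357 + 3479/3726) = 1/(-34860703/3726) = -3726/34860703 ≈ -0.00010688)
-P = -1*(-3726/34860703) = 3726/34860703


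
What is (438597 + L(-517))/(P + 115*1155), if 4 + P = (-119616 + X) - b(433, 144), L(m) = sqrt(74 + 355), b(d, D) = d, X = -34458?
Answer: -438597/21686 - sqrt(429)/21686 ≈ -20.226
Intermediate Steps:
L(m) = sqrt(429)
P = -154511 (P = -4 + ((-119616 - 34458) - 1*433) = -4 + (-154074 - 433) = -4 - 154507 = -154511)
(438597 + L(-517))/(P + 115*1155) = (438597 + sqrt(429))/(-154511 + 115*1155) = (438597 + sqrt(429))/(-154511 + 132825) = (438597 + sqrt(429))/(-21686) = (438597 + sqrt(429))*(-1/21686) = -438597/21686 - sqrt(429)/21686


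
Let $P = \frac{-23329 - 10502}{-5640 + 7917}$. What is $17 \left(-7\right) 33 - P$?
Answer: $- \frac{989772}{253} \approx -3912.1$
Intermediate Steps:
$P = - \frac{3759}{253}$ ($P = - \frac{33831}{2277} = \left(-33831\right) \frac{1}{2277} = - \frac{3759}{253} \approx -14.858$)
$17 \left(-7\right) 33 - P = 17 \left(-7\right) 33 - - \frac{3759}{253} = \left(-119\right) 33 + \frac{3759}{253} = -3927 + \frac{3759}{253} = - \frac{989772}{253}$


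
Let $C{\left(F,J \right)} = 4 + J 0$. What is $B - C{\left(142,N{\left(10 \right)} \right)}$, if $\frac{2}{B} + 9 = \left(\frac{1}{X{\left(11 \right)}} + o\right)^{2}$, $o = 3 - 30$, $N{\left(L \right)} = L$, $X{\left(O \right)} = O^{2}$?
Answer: $- \frac{42110666}{10534987} \approx -3.9972$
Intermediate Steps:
$C{\left(F,J \right)} = 4$ ($C{\left(F,J \right)} = 4 + 0 = 4$)
$o = -27$ ($o = 3 - 30 = -27$)
$B = \frac{29282}{10534987}$ ($B = \frac{2}{-9 + \left(\frac{1}{11^{2}} - 27\right)^{2}} = \frac{2}{-9 + \left(\frac{1}{121} - 27\right)^{2}} = \frac{2}{-9 + \left(- \frac{3266}{121}\right)^{2}} = \frac{2}{-9 + \frac{10666756}{14641}} = \frac{2}{\frac{10534987}{14641}} = 2 \cdot \frac{14641}{10534987} = \frac{29282}{10534987} \approx 0.0027795$)
$B - C{\left(142,N{\left(10 \right)} \right)} = \frac{29282}{10534987} - 4 = - \frac{42110666}{10534987}$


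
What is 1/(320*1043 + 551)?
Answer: 1/334311 ≈ 2.9912e-6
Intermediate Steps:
1/(320*1043 + 551) = 1/(333760 + 551) = 1/334311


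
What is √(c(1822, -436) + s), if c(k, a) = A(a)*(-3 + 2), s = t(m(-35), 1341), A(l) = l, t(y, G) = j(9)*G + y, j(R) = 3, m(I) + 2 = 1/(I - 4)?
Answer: √6779058/39 ≈ 66.761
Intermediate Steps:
m(I) = -2 + 1/(-4 + I) (m(I) = -2 + 1/(I - 4) = -2 + 1/(-4 + I))
t(y, G) = y + 3*G (t(y, G) = 3*G + y = y + 3*G)
s = 156818/39 (s = (9 - 2*(-35))/(-4 - 35) + 3*1341 = (9 + 70)/(-39) + 4023 = -1/39*79 + 4023 = -79/39 + 4023 = 156818/39 ≈ 4021.0)
c(k, a) = -a (c(k, a) = a*(-3 + 2) = a*(-1) = -a)
√(c(1822, -436) + s) = √(-1*(-436) + 156818/39) = √(436 + 156818/39) = √(173822/39) = √6779058/39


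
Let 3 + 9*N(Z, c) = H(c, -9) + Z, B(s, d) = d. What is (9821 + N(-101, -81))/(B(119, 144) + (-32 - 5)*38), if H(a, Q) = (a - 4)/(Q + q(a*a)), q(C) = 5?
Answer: -353225/45432 ≈ -7.7748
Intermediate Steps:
H(a, Q) = (-4 + a)/(5 + Q) (H(a, Q) = (a - 4)/(Q + 5) = (-4 + a)/(5 + Q))
N(Z, c) = -2/9 - c/36 + Z/9 (N(Z, c) = -⅓ + ((-4 + c)/(5 - 9) + Z)/9 = -⅓ + ((-4 + c)/(-4) + Z)/9 = -⅓ + (-(-4 + c)/4 + Z)/9 = -⅓ + ((1 - c/4) + Z)/9 = -⅓ + (1 + Z - c/4)/9 = -⅓ + (⅑ - c/36 + Z/9) = -2/9 - c/36 + Z/9)
(9821 + N(-101, -81))/(B(119, 144) + (-32 - 5)*38) = (9821 + (-2/9 - 1/36*(-81) + (⅑)*(-101)))/(144 + (-32 - 5)*38) = (9821 + (-2/9 + 9/4 - 101/9))/(144 - 37*38) = (9821 - 331/36)/(144 - 1406) = (353225/36)/(-1262) = (353225/36)*(-1/1262) = -353225/45432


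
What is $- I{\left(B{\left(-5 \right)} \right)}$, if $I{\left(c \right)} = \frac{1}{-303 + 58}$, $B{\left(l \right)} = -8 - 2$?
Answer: $\frac{1}{245} \approx 0.0040816$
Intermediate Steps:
$B{\left(l \right)} = -10$
$I{\left(c \right)} = - \frac{1}{245}$ ($I{\left(c \right)} = \frac{1}{-245} = - \frac{1}{245}$)
$- I{\left(B{\left(-5 \right)} \right)} = \left(-1\right) \left(- \frac{1}{245}\right) = \frac{1}{245}$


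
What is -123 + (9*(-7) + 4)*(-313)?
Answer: 18344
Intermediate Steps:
-123 + (9*(-7) + 4)*(-313) = -123 + (-63 + 4)*(-313) = -123 - 59*(-313) = -123 + 18467 = 18344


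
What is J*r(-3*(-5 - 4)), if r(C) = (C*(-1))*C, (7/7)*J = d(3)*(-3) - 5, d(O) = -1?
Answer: 1458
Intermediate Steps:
J = -2 (J = -1*(-3) - 5 = 3 - 5 = -2)
r(C) = -C² (r(C) = (-C)*C = -C²)
J*r(-3*(-5 - 4)) = -(-2)*(-3*(-5 - 4))² = -(-2)*(-3*(-9))² = -(-2)*27² = -(-2)*729 = -2*(-729) = 1458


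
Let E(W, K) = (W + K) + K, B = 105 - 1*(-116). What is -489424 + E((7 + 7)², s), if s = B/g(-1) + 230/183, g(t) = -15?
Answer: -447668282/915 ≈ -4.8926e+5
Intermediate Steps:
B = 221 (B = 105 + 116 = 221)
s = -12331/915 (s = 221/(-15) + 230/183 = 221*(-1/15) + 230*(1/183) = -221/15 + 230/183 = -12331/915 ≈ -13.477)
E(W, K) = W + 2*K (E(W, K) = (K + W) + K = W + 2*K)
-489424 + E((7 + 7)², s) = -489424 + ((7 + 7)² + 2*(-12331/915)) = -489424 + (14² - 24662/915) = -489424 + (196 - 24662/915) = -489424 + 154678/915 = -447668282/915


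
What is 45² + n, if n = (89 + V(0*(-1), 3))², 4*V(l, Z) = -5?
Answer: 155601/16 ≈ 9725.1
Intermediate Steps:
V(l, Z) = -5/4 (V(l, Z) = (¼)*(-5) = -5/4)
n = 123201/16 (n = (89 - 5/4)² = (351/4)² = 123201/16 ≈ 7700.1)
45² + n = 45² + 123201/16 = 2025 + 123201/16 = 155601/16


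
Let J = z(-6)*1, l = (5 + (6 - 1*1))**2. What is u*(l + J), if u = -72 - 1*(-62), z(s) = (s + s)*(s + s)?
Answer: -2440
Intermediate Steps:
z(s) = 4*s**2 (z(s) = (2*s)*(2*s) = 4*s**2)
u = -10 (u = -72 + 62 = -10)
l = 100 (l = (5 + (6 - 1))**2 = (5 + 5)**2 = 10**2 = 100)
J = 144 (J = (4*(-6)**2)*1 = (4*36)*1 = 144*1 = 144)
u*(l + J) = -10*(100 + 144) = -10*244 = -2440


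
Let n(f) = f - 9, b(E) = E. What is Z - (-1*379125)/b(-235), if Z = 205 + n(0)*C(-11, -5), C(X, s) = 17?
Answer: -73381/47 ≈ -1561.3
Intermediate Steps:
n(f) = -9 + f
Z = 52 (Z = 205 + (-9 + 0)*17 = 205 - 9*17 = 205 - 153 = 52)
Z - (-1*379125)/b(-235) = 52 - (-1*379125)/(-235) = 52 - (-379125)*(-1)/235 = 52 - 1*75825/47 = 52 - 75825/47 = -73381/47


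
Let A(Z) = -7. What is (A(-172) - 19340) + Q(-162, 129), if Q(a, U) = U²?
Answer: -2706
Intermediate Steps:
(A(-172) - 19340) + Q(-162, 129) = (-7 - 19340) + 129² = -19347 + 16641 = -2706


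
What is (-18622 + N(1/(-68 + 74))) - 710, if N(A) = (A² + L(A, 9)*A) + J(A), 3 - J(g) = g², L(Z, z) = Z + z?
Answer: -695789/36 ≈ -19327.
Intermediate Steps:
J(g) = 3 - g²
N(A) = 3 + A*(9 + A) (N(A) = (A² + (A + 9)*A) + (3 - A²) = (A² + (9 + A)*A) + (3 - A²) = (A² + A*(9 + A)) + (3 - A²) = 3 + A*(9 + A))
(-18622 + N(1/(-68 + 74))) - 710 = (-18622 + (3 + (9 + 1/(-68 + 74))/(-68 + 74))) - 710 = (-18622 + (3 + (9 + 1/6)/6)) - 710 = (-18622 + (3 + (9 + ⅙)/6)) - 710 = (-18622 + (3 + (⅙)*(55/6))) - 710 = (-18622 + (3 + 55/36)) - 710 = (-18622 + 163/36) - 710 = -670229/36 - 710 = -695789/36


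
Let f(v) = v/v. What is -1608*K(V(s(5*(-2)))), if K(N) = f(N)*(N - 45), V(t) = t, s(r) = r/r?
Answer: 70752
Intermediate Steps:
s(r) = 1
f(v) = 1
K(N) = -45 + N (K(N) = 1*(N - 45) = 1*(-45 + N) = -45 + N)
-1608*K(V(s(5*(-2)))) = -1608*(-45 + 1) = -1608*(-44) = 70752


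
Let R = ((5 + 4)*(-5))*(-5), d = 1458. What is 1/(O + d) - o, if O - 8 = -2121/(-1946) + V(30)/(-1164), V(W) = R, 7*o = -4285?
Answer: 338998164189/553788683 ≈ 612.14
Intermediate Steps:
o = -4285/7 (o = (⅐)*(-4285) = -4285/7 ≈ -612.14)
R = 225 (R = (9*(-5))*(-5) = -45*(-5) = 225)
V(W) = 225
O = 479813/53932 (O = 8 + (-2121/(-1946) + 225/(-1164)) = 8 + (-2121*(-1/1946) + 225*(-1/1164)) = 8 + (303/278 - 75/388) = 8 + 48357/53932 = 479813/53932 ≈ 8.8966)
1/(O + d) - o = 1/(479813/53932 + 1458) - 1*(-4285/7) = 1/(79112669/53932) + 4285/7 = 53932/79112669 + 4285/7 = 338998164189/553788683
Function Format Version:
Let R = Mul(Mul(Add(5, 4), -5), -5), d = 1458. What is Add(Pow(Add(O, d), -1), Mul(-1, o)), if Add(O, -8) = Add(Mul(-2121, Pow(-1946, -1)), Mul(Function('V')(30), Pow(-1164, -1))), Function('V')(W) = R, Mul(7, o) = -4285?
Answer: Rational(338998164189, 553788683) ≈ 612.14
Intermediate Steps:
o = Rational(-4285, 7) (o = Mul(Rational(1, 7), -4285) = Rational(-4285, 7) ≈ -612.14)
R = 225 (R = Mul(Mul(9, -5), -5) = Mul(-45, -5) = 225)
Function('V')(W) = 225
O = Rational(479813, 53932) (O = Add(8, Add(Mul(-2121, Pow(-1946, -1)), Mul(225, Pow(-1164, -1)))) = Add(8, Add(Mul(-2121, Rational(-1, 1946)), Mul(225, Rational(-1, 1164)))) = Add(8, Add(Rational(303, 278), Rational(-75, 388))) = Add(8, Rational(48357, 53932)) = Rational(479813, 53932) ≈ 8.8966)
Add(Pow(Add(O, d), -1), Mul(-1, o)) = Add(Pow(Add(Rational(479813, 53932), 1458), -1), Mul(-1, Rational(-4285, 7))) = Add(Pow(Rational(79112669, 53932), -1), Rational(4285, 7)) = Add(Rational(53932, 79112669), Rational(4285, 7)) = Rational(338998164189, 553788683)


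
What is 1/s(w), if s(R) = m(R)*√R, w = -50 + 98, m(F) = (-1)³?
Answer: -√3/12 ≈ -0.14434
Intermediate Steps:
m(F) = -1
w = 48
s(R) = -√R
1/s(w) = 1/(-√48) = 1/(-4*√3) = -√3/12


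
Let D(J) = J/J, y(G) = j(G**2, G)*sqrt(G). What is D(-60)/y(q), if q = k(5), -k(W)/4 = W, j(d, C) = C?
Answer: I*sqrt(5)/200 ≈ 0.01118*I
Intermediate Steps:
k(W) = -4*W
q = -20 (q = -4*5 = -20)
y(G) = G**(3/2) (y(G) = G*sqrt(G) = G**(3/2))
D(J) = 1
D(-60)/y(q) = 1/(-20)**(3/2) = 1/(-40*I*sqrt(5)) = (I*sqrt(5)/200)*1 = I*sqrt(5)/200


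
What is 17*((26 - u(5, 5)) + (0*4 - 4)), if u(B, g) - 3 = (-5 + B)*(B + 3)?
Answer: 323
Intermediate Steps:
u(B, g) = 3 + (-5 + B)*(3 + B) (u(B, g) = 3 + (-5 + B)*(B + 3) = 3 + (-5 + B)*(3 + B))
17*((26 - u(5, 5)) + (0*4 - 4)) = 17*((26 - (-12 + 5² - 2*5)) + (0*4 - 4)) = 17*((26 - (-12 + 25 - 10)) + (0 - 4)) = 17*((26 - 1*3) - 4) = 17*((26 - 3) - 4) = 17*(23 - 4) = 17*19 = 323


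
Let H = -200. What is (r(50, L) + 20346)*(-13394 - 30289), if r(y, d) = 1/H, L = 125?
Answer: -177754819917/200 ≈ -8.8877e+8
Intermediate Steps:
r(y, d) = -1/200 (r(y, d) = 1/(-200) = -1/200)
(r(50, L) + 20346)*(-13394 - 30289) = (-1/200 + 20346)*(-13394 - 30289) = (4069199/200)*(-43683) = -177754819917/200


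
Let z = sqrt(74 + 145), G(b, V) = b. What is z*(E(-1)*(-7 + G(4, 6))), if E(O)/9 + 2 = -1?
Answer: 81*sqrt(219) ≈ 1198.7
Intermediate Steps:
E(O) = -27 (E(O) = -18 + 9*(-1) = -18 - 9 = -27)
z = sqrt(219) ≈ 14.799
z*(E(-1)*(-7 + G(4, 6))) = sqrt(219)*(-27*(-7 + 4)) = sqrt(219)*(-27*(-3)) = sqrt(219)*81 = 81*sqrt(219)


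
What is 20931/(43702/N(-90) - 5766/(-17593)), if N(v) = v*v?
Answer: 1491368286150/407776943 ≈ 3657.3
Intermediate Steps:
N(v) = v**2
20931/(43702/N(-90) - 5766/(-17593)) = 20931/(43702/((-90)**2) - 5766/(-17593)) = 20931/(43702/8100 - 5766*(-1/17593)) = 20931/(43702*(1/8100) + 5766/17593) = 20931/(21851/4050 + 5766/17593) = 20931/(407776943/71251650) = 20931*(71251650/407776943) = 1491368286150/407776943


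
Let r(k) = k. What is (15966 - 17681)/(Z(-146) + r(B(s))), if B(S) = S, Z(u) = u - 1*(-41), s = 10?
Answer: 343/19 ≈ 18.053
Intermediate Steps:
Z(u) = 41 + u (Z(u) = u + 41 = 41 + u)
(15966 - 17681)/(Z(-146) + r(B(s))) = (15966 - 17681)/((41 - 146) + 10) = -1715/(-105 + 10) = -1715/(-95) = -1715*(-1/95) = 343/19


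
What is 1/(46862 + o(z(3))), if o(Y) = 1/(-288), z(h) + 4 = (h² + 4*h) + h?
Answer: 288/13496255 ≈ 2.1339e-5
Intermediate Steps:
z(h) = -4 + h² + 5*h (z(h) = -4 + ((h² + 4*h) + h) = -4 + (h² + 5*h) = -4 + h² + 5*h)
o(Y) = -1/288
1/(46862 + o(z(3))) = 1/(46862 - 1/288) = 1/(13496255/288) = 288/13496255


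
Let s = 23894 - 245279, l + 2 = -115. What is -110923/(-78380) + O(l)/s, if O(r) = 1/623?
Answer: 3059763353357/2162078674980 ≈ 1.4152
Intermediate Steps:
l = -117 (l = -2 - 115 = -117)
O(r) = 1/623
s = -221385
-110923/(-78380) + O(l)/s = -110923/(-78380) + (1/623)/(-221385) = -110923*(-1/78380) + (1/623)*(-1/221385) = 110923/78380 - 1/137922855 = 3059763353357/2162078674980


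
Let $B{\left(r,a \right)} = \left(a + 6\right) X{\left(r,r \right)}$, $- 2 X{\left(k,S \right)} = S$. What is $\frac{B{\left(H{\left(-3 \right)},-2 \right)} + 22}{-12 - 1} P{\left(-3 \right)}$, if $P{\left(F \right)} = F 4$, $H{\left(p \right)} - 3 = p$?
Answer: $\frac{264}{13} \approx 20.308$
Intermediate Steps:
$H{\left(p \right)} = 3 + p$
$X{\left(k,S \right)} = - \frac{S}{2}$
$B{\left(r,a \right)} = - \frac{r \left(6 + a\right)}{2}$ ($B{\left(r,a \right)} = \left(a + 6\right) \left(- \frac{r}{2}\right) = \left(6 + a\right) \left(- \frac{r}{2}\right) = - \frac{r \left(6 + a\right)}{2}$)
$P{\left(F \right)} = 4 F$
$\frac{B{\left(H{\left(-3 \right)},-2 \right)} + 22}{-12 - 1} P{\left(-3 \right)} = \frac{- \frac{\left(3 - 3\right) \left(6 - 2\right)}{2} + 22}{-12 - 1} \cdot 4 \left(-3\right) = \frac{\left(- \frac{1}{2}\right) 0 \cdot 4 + 22}{-13} \left(-12\right) = \left(0 + 22\right) \left(- \frac{1}{13}\right) \left(-12\right) = 22 \left(- \frac{1}{13}\right) \left(-12\right) = \left(- \frac{22}{13}\right) \left(-12\right) = \frac{264}{13}$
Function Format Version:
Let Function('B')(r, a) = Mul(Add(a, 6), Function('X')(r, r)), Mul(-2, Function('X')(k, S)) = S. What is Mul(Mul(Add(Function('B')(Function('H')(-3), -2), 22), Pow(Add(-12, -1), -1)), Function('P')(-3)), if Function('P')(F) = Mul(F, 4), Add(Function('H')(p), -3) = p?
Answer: Rational(264, 13) ≈ 20.308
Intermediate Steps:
Function('H')(p) = Add(3, p)
Function('X')(k, S) = Mul(Rational(-1, 2), S)
Function('B')(r, a) = Mul(Rational(-1, 2), r, Add(6, a)) (Function('B')(r, a) = Mul(Add(a, 6), Mul(Rational(-1, 2), r)) = Mul(Add(6, a), Mul(Rational(-1, 2), r)) = Mul(Rational(-1, 2), r, Add(6, a)))
Function('P')(F) = Mul(4, F)
Mul(Mul(Add(Function('B')(Function('H')(-3), -2), 22), Pow(Add(-12, -1), -1)), Function('P')(-3)) = Mul(Mul(Add(Mul(Rational(-1, 2), Add(3, -3), Add(6, -2)), 22), Pow(Add(-12, -1), -1)), Mul(4, -3)) = Mul(Mul(Add(Mul(Rational(-1, 2), 0, 4), 22), Pow(-13, -1)), -12) = Mul(Mul(Add(0, 22), Rational(-1, 13)), -12) = Mul(Mul(22, Rational(-1, 13)), -12) = Mul(Rational(-22, 13), -12) = Rational(264, 13)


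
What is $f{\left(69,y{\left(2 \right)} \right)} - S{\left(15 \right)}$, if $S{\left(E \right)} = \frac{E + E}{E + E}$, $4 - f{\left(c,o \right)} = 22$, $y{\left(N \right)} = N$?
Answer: $-19$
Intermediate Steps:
$f{\left(c,o \right)} = -18$ ($f{\left(c,o \right)} = 4 - 22 = -18$)
$S{\left(E \right)} = 1$ ($S{\left(E \right)} = \frac{2 E}{2 E} = 2 E \frac{1}{2 E} = 1$)
$f{\left(69,y{\left(2 \right)} \right)} - S{\left(15 \right)} = -18 - 1 = -19$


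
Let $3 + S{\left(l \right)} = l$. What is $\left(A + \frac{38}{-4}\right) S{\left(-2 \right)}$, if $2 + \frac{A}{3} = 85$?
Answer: $- \frac{2395}{2} \approx -1197.5$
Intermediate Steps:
$A = 249$ ($A = -6 + 3 \cdot 85 = -6 + 255 = 249$)
$S{\left(l \right)} = -3 + l$
$\left(A + \frac{38}{-4}\right) S{\left(-2 \right)} = \left(249 + \frac{38}{-4}\right) \left(-3 - 2\right) = \left(249 + 38 \left(- \frac{1}{4}\right)\right) \left(-5\right) = \left(249 - \frac{19}{2}\right) \left(-5\right) = \frac{479}{2} \left(-5\right) = - \frac{2395}{2}$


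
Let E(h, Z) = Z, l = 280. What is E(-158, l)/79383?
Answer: 280/79383 ≈ 0.0035272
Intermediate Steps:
E(-158, l)/79383 = 280/79383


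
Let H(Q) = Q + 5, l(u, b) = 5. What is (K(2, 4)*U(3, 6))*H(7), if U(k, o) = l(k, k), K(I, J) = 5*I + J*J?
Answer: 1560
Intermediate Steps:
K(I, J) = J**2 + 5*I (K(I, J) = 5*I + J**2 = J**2 + 5*I)
U(k, o) = 5
H(Q) = 5 + Q
(K(2, 4)*U(3, 6))*H(7) = ((4**2 + 5*2)*5)*(5 + 7) = ((16 + 10)*5)*12 = (26*5)*12 = 130*12 = 1560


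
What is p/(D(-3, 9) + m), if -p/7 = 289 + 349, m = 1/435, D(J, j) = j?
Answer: -88305/178 ≈ -496.10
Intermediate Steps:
m = 1/435 ≈ 0.0022989
p = -4466 (p = -7*(289 + 349) = -7*638 = -4466)
p/(D(-3, 9) + m) = -4466/(9 + 1/435) = -4466/(3916/435) = (435/3916)*(-4466) = -88305/178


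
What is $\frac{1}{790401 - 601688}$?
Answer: $\frac{1}{188713} \approx 5.2991 \cdot 10^{-6}$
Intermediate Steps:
$\frac{1}{790401 - 601688} = \frac{1}{188713}$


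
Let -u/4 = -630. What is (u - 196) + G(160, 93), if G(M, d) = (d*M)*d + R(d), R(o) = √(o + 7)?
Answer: 1386174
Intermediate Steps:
R(o) = √(7 + o)
u = 2520 (u = -4*(-630) = 2520)
G(M, d) = √(7 + d) + M*d² (G(M, d) = (d*M)*d + √(7 + d) = (M*d)*d + √(7 + d) = M*d² + √(7 + d) = √(7 + d) + M*d²)
(u - 196) + G(160, 93) = (2520 - 196) + (√(7 + 93) + 160*93²) = 2324 + (√100 + 160*8649) = 2324 + (10 + 1383840) = 2324 + 1383850 = 1386174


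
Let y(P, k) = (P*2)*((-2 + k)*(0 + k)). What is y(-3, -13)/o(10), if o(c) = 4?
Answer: -585/2 ≈ -292.50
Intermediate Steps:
y(P, k) = 2*P*k*(-2 + k) (y(P, k) = (2*P)*((-2 + k)*k) = (2*P)*(k*(-2 + k)) = 2*P*k*(-2 + k))
y(-3, -13)/o(10) = (2*(-3)*(-13)*(-2 - 13))/4 = (2*(-3)*(-13)*(-15))*(¼) = -1170*¼ = -585/2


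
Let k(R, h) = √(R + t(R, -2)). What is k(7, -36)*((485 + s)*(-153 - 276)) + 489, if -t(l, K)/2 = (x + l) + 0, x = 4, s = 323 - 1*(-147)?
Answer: 489 - 409695*I*√15 ≈ 489.0 - 1.5867e+6*I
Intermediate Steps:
s = 470 (s = 323 + 147 = 470)
t(l, K) = -8 - 2*l (t(l, K) = -2*((4 + l) + 0) = -2*(4 + l) = -8 - 2*l)
k(R, h) = √(-8 - R) (k(R, h) = √(R + (-8 - 2*R)) = √(-8 - R))
k(7, -36)*((485 + s)*(-153 - 276)) + 489 = √(-8 - 1*7)*((485 + 470)*(-153 - 276)) + 489 = √(-8 - 7)*(955*(-429)) + 489 = √(-15)*(-409695) + 489 = (I*√15)*(-409695) + 489 = -409695*I*√15 + 489 = 489 - 409695*I*√15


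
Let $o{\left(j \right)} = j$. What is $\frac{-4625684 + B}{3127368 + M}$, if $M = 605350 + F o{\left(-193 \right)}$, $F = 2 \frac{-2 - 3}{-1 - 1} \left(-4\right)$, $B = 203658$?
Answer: $- \frac{2211013}{1868289} \approx -1.1834$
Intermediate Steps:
$F = -20$ ($F = 2 \left(- \frac{5}{-2}\right) \left(-4\right) = 2 \left(\left(-5\right) \left(- \frac{1}{2}\right)\right) \left(-4\right) = 2 \cdot \frac{5}{2} \left(-4\right) = 5 \left(-4\right) = -20$)
$M = 609210$ ($M = 605350 - -3860 = 605350 + 3860 = 609210$)
$\frac{-4625684 + B}{3127368 + M} = \frac{-4625684 + 203658}{3127368 + 609210} = - \frac{4422026}{3736578} = \left(-4422026\right) \frac{1}{3736578} = - \frac{2211013}{1868289}$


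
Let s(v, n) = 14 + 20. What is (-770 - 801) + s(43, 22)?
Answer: -1537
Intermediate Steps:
s(v, n) = 34
(-770 - 801) + s(43, 22) = (-770 - 801) + 34 = -1571 + 34 = -1537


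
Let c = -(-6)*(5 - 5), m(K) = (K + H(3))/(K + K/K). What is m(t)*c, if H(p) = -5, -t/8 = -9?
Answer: 0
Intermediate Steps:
t = 72 (t = -8*(-9) = 72)
m(K) = (-5 + K)/(1 + K) (m(K) = (K - 5)/(K + K/K) = (-5 + K)/(K + 1) = (-5 + K)/(1 + K))
c = 0 (c = -(-6)*0 = -3*0 = 0)
m(t)*c = ((-5 + 72)/(1 + 72))*0 = (67/73)*0 = 0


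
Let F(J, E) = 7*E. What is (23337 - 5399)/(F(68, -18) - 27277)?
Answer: -17938/27403 ≈ -0.65460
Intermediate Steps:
(23337 - 5399)/(F(68, -18) - 27277) = (23337 - 5399)/(7*(-18) - 27277) = 17938/(-126 - 27277) = 17938/(-27403) = 17938*(-1/27403) = -17938/27403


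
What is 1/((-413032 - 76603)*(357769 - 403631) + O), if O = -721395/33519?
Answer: 11173/250896869613545 ≈ 4.4532e-11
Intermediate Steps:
O = -240465/11173 (O = -721395*1/33519 = -240465/11173 ≈ -21.522)
1/((-413032 - 76603)*(357769 - 403631) + O) = 1/((-413032 - 76603)*(357769 - 403631) - 240465/11173) = 1/(-489635*(-45862) - 240465/11173) = 1/(22455640370 - 240465/11173) = 1/(250896869613545/11173) = 11173/250896869613545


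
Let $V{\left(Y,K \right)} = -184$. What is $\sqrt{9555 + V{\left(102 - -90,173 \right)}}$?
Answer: $\sqrt{9371} \approx 96.804$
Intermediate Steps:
$\sqrt{9555 + V{\left(102 - -90,173 \right)}} = \sqrt{9555 - 184} = \sqrt{9371}$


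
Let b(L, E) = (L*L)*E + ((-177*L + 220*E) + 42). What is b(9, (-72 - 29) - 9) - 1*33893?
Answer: -68554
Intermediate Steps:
b(L, E) = 42 - 177*L + 220*E + E*L**2 (b(L, E) = L**2*E + (42 - 177*L + 220*E) = E*L**2 + (42 - 177*L + 220*E) = 42 - 177*L + 220*E + E*L**2)
b(9, (-72 - 29) - 9) - 1*33893 = (42 - 177*9 + 220*((-72 - 29) - 9) + ((-72 - 29) - 9)*9**2) - 1*33893 = (42 - 1593 + 220*(-101 - 9) + (-101 - 9)*81) - 33893 = (42 - 1593 + 220*(-110) - 110*81) - 33893 = (42 - 1593 - 24200 - 8910) - 33893 = -34661 - 33893 = -68554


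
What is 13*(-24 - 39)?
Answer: -819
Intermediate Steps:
13*(-24 - 39) = 13*(-63) = -819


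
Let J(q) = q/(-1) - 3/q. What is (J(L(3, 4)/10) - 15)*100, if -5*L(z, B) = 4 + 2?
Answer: 1012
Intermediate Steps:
L(z, B) = -6/5 (L(z, B) = -(4 + 2)/5 = -⅕*6 = -6/5)
J(q) = -q - 3/q (J(q) = q*(-1) - 3/q = -q - 3/q)
(J(L(3, 4)/10) - 15)*100 = ((-(-6)/(5*10) - 3/((-6/5/10))) - 15)*100 = ((-(-6)/(5*10) - 3/((-6/5*⅒))) - 15)*100 = ((-1*(-3/25) - 3/(-3/25)) - 15)*100 = ((3/25 - 3*(-25/3)) - 15)*100 = ((3/25 + 25) - 15)*100 = (628/25 - 15)*100 = (253/25)*100 = 1012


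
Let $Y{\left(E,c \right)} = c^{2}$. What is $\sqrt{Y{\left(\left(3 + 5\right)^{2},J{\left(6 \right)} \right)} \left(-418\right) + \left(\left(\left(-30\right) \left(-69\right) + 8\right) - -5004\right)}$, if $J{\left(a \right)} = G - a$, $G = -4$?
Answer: $i \sqrt{34718} \approx 186.33 i$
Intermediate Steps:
$J{\left(a \right)} = -4 - a$
$\sqrt{Y{\left(\left(3 + 5\right)^{2},J{\left(6 \right)} \right)} \left(-418\right) + \left(\left(\left(-30\right) \left(-69\right) + 8\right) - -5004\right)} = \sqrt{\left(-4 - 6\right)^{2} \left(-418\right) + \left(\left(\left(-30\right) \left(-69\right) + 8\right) - -5004\right)} = \sqrt{\left(-4 - 6\right)^{2} \left(-418\right) + \left(\left(2070 + 8\right) + 5004\right)} = \sqrt{\left(-10\right)^{2} \left(-418\right) + \left(2078 + 5004\right)} = \sqrt{100 \left(-418\right) + 7082} = \sqrt{-41800 + 7082} = \sqrt{-34718} = i \sqrt{34718}$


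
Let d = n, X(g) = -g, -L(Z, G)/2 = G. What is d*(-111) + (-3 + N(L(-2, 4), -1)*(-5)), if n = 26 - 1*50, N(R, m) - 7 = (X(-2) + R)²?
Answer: 2446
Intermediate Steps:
L(Z, G) = -2*G
N(R, m) = 7 + (2 + R)² (N(R, m) = 7 + (-1*(-2) + R)² = 7 + (2 + R)²)
n = -24 (n = 26 - 50 = -24)
d = -24
d*(-111) + (-3 + N(L(-2, 4), -1)*(-5)) = -24*(-111) + (-3 + (7 + (2 - 2*4)²)*(-5)) = 2664 + (-3 + (7 + (2 - 8)²)*(-5)) = 2664 + (-3 + (7 + (-6)²)*(-5)) = 2664 + (-3 + (7 + 36)*(-5)) = 2664 + (-3 + 43*(-5)) = 2664 + (-3 - 215) = 2664 - 218 = 2446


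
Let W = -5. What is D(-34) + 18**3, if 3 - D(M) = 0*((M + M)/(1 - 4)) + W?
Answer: 5840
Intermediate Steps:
D(M) = 8 (D(M) = 3 - (0*((M + M)/(1 - 4)) - 5) = 3 - (0*((2*M)/(-3)) - 5) = 3 - (0*((2*M)*(-1/3)) - 5) = 3 - (0*(-2*M/3) - 5) = 3 - (0 - 5) = 3 - 1*(-5) = 3 + 5 = 8)
D(-34) + 18**3 = 8 + 18**3 = 8 + 5832 = 5840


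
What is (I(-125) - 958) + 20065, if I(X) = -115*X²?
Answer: -1777768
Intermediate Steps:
(I(-125) - 958) + 20065 = (-115*(-125)² - 958) + 20065 = (-115*15625 - 958) + 20065 = (-1796875 - 958) + 20065 = -1797833 + 20065 = -1777768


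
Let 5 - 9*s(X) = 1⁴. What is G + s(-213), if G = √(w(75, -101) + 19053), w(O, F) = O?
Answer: 4/9 + 2*√4782 ≈ 138.75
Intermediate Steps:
s(X) = 4/9 (s(X) = 5/9 - ⅑*1⁴ = 5/9 - ⅑*1 = 5/9 - ⅑ = 4/9)
G = 2*√4782 (G = √(75 + 19053) = √19128 = 2*√4782 ≈ 138.30)
G + s(-213) = 2*√4782 + 4/9 = 4/9 + 2*√4782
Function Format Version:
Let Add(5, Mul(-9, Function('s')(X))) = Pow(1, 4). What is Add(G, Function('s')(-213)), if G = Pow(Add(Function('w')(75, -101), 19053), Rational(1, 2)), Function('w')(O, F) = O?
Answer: Add(Rational(4, 9), Mul(2, Pow(4782, Rational(1, 2)))) ≈ 138.75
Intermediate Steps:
Function('s')(X) = Rational(4, 9) (Function('s')(X) = Add(Rational(5, 9), Mul(Rational(-1, 9), Pow(1, 4))) = Add(Rational(5, 9), Mul(Rational(-1, 9), 1)) = Add(Rational(5, 9), Rational(-1, 9)) = Rational(4, 9))
G = Mul(2, Pow(4782, Rational(1, 2))) (G = Pow(Add(75, 19053), Rational(1, 2)) = Pow(19128, Rational(1, 2)) = Mul(2, Pow(4782, Rational(1, 2))) ≈ 138.30)
Add(G, Function('s')(-213)) = Add(Mul(2, Pow(4782, Rational(1, 2))), Rational(4, 9)) = Add(Rational(4, 9), Mul(2, Pow(4782, Rational(1, 2))))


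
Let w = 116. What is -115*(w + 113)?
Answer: -26335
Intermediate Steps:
-115*(w + 113) = -115*(116 + 113) = -115*229 = -26335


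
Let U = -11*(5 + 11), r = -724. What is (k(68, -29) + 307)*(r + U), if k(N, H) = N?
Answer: -337500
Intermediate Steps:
U = -176 (U = -11*16 = -176)
(k(68, -29) + 307)*(r + U) = (68 + 307)*(-724 - 176) = 375*(-900) = -337500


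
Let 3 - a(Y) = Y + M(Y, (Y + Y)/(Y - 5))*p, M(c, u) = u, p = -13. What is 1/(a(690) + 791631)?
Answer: 137/108362916 ≈ 1.2643e-6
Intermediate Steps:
a(Y) = 3 - Y + 26*Y/(-5 + Y) (a(Y) = 3 - (Y + ((Y + Y)/(Y - 5))*(-13)) = 3 - (Y + ((2*Y)/(-5 + Y))*(-13)) = 3 - (Y + (2*Y/(-5 + Y))*(-13)) = 3 - (Y - 26*Y/(-5 + Y)) = 3 + (-Y + 26*Y/(-5 + Y)) = 3 - Y + 26*Y/(-5 + Y))
1/(a(690) + 791631) = 1/((-15 - 1*690² + 34*690)/(-5 + 690) + 791631) = 1/((-15 - 1*476100 + 23460)/685 + 791631) = 1/((-15 - 476100 + 23460)/685 + 791631) = 1/((1/685)*(-452655) + 791631) = 1/(-90531/137 + 791631) = 1/(108362916/137) = 137/108362916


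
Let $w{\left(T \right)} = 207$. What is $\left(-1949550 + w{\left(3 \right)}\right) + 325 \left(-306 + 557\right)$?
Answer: $-1867768$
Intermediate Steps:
$\left(-1949550 + w{\left(3 \right)}\right) + 325 \left(-306 + 557\right) = \left(-1949550 + 207\right) + 325 \left(-306 + 557\right) = -1949343 + 325 \cdot 251 = -1949343 + 81575 = -1867768$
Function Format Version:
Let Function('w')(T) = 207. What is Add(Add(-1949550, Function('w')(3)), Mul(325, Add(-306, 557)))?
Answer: -1867768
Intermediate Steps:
Add(Add(-1949550, Function('w')(3)), Mul(325, Add(-306, 557))) = Add(Add(-1949550, 207), Mul(325, Add(-306, 557))) = Add(-1949343, Mul(325, 251)) = Add(-1949343, 81575) = -1867768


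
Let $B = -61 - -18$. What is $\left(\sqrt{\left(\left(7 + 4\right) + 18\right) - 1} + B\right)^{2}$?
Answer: $1877 - 172 \sqrt{7} \approx 1421.9$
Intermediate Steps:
$B = -43$ ($B = -61 + 18 = -43$)
$\left(\sqrt{\left(\left(7 + 4\right) + 18\right) - 1} + B\right)^{2} = \left(\sqrt{\left(\left(7 + 4\right) + 18\right) - 1} - 43\right)^{2} = \left(\sqrt{\left(11 + 18\right) - 1} - 43\right)^{2} = \left(\sqrt{29 - 1} - 43\right)^{2} = \left(\sqrt{28} - 43\right)^{2} = \left(2 \sqrt{7} - 43\right)^{2} = \left(-43 + 2 \sqrt{7}\right)^{2}$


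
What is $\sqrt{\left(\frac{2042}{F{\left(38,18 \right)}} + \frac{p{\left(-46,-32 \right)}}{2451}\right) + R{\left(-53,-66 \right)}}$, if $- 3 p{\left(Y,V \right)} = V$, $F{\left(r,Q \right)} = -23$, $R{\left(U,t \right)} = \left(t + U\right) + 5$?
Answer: $\frac{2 i \sqrt{161103022474}}{56373} \approx 14.24 i$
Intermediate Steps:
$R{\left(U,t \right)} = 5 + U + t$ ($R{\left(U,t \right)} = \left(U + t\right) + 5 = 5 + U + t$)
$p{\left(Y,V \right)} = - \frac{V}{3}$
$\sqrt{\left(\frac{2042}{F{\left(38,18 \right)}} + \frac{p{\left(-46,-32 \right)}}{2451}\right) + R{\left(-53,-66 \right)}} = \sqrt{\left(\frac{2042}{-23} + \frac{\left(- \frac{1}{3}\right) \left(-32\right)}{2451}\right) - 114} = \sqrt{\left(2042 \left(- \frac{1}{23}\right) + \frac{32}{3} \cdot \frac{1}{2451}\right) - 114} = \sqrt{\left(- \frac{2042}{23} + \frac{32}{7353}\right) - 114} = \sqrt{- \frac{15014090}{169119} - 114} = \sqrt{- \frac{34293656}{169119}} = \frac{2 i \sqrt{161103022474}}{56373}$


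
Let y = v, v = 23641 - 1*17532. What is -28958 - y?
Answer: -35067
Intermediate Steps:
v = 6109 (v = 23641 - 17532 = 6109)
y = 6109
-28958 - y = -28958 - 1*6109 = -28958 - 6109 = -35067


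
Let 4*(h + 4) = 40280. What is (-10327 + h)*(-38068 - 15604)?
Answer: 14008392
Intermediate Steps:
h = 10066 (h = -4 + (¼)*40280 = -4 + 10070 = 10066)
(-10327 + h)*(-38068 - 15604) = (-10327 + 10066)*(-38068 - 15604) = -261*(-53672) = 14008392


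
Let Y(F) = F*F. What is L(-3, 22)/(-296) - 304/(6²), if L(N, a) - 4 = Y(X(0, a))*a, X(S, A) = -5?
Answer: -13741/1332 ≈ -10.316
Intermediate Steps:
Y(F) = F²
L(N, a) = 4 + 25*a (L(N, a) = 4 + (-5)²*a = 4 + 25*a)
L(-3, 22)/(-296) - 304/(6²) = (4 + 25*22)/(-296) - 304/(6²) = (4 + 550)*(-1/296) - 304/36 = 554*(-1/296) - 304*1/36 = -277/148 - 76/9 = -13741/1332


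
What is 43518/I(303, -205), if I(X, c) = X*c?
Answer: -14506/20705 ≈ -0.70060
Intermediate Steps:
43518/I(303, -205) = 43518/((303*(-205))) = 43518/(-62115) = 43518*(-1/62115) = -14506/20705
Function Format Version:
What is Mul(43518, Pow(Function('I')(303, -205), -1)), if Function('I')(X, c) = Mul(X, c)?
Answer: Rational(-14506, 20705) ≈ -0.70060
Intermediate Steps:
Mul(43518, Pow(Function('I')(303, -205), -1)) = Mul(43518, Pow(Mul(303, -205), -1)) = Mul(43518, Pow(-62115, -1)) = Mul(43518, Rational(-1, 62115)) = Rational(-14506, 20705)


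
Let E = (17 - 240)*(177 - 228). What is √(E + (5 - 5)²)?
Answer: √11373 ≈ 106.64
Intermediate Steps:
E = 11373 (E = -223*(-51) = 11373)
√(E + (5 - 5)²) = √(11373 + (5 - 5)²) = √(11373 + 0²) = √(11373 + 0) = √11373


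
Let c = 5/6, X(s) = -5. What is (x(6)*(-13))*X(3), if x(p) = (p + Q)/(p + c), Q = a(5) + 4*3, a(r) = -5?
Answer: 5070/41 ≈ 123.66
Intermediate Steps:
Q = 7 (Q = -5 + 4*3 = -5 + 12 = 7)
c = 5/6 (c = 5*(1/6) = 5/6 ≈ 0.83333)
x(p) = (7 + p)/(5/6 + p) (x(p) = (p + 7)/(p + 5/6) = (7 + p)/(5/6 + p))
(x(6)*(-13))*X(3) = ((6*(7 + 6)/(5 + 6*6))*(-13))*(-5) = ((6*13/(5 + 36))*(-13))*(-5) = ((6*13/41)*(-13))*(-5) = ((6*(1/41)*13)*(-13))*(-5) = ((78/41)*(-13))*(-5) = -1014/41*(-5) = 5070/41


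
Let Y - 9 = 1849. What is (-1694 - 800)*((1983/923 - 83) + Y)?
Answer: -4090928152/923 ≈ -4.4322e+6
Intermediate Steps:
Y = 1858 (Y = 9 + 1849 = 1858)
(-1694 - 800)*((1983/923 - 83) + Y) = (-1694 - 800)*((1983/923 - 83) + 1858) = -2494*((1983*(1/923) - 83) + 1858) = -2494*((1983/923 - 83) + 1858) = -2494*(-74626/923 + 1858) = -2494*1640308/923 = -4090928152/923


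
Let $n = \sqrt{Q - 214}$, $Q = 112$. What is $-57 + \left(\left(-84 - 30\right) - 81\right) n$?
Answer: $-57 - 195 i \sqrt{102} \approx -57.0 - 1969.4 i$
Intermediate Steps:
$n = i \sqrt{102}$ ($n = \sqrt{112 - 214} = \sqrt{-102} = i \sqrt{102} \approx 10.1 i$)
$-57 + \left(\left(-84 - 30\right) - 81\right) n = -57 + \left(\left(-84 - 30\right) - 81\right) i \sqrt{102} = -57 + \left(-114 - 81\right) i \sqrt{102} = -57 - 195 i \sqrt{102}$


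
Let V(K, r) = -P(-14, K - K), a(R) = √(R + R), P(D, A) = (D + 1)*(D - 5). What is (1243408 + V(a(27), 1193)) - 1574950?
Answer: -331789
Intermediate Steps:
P(D, A) = (1 + D)*(-5 + D)
a(R) = √2*√R (a(R) = √(2*R) = √2*√R)
V(K, r) = -247 (V(K, r) = -(-5 + (-14)² - 4*(-14)) = -(-5 + 196 + 56) = -1*247 = -247)
(1243408 + V(a(27), 1193)) - 1574950 = (1243408 - 247) - 1574950 = 1243161 - 1574950 = -331789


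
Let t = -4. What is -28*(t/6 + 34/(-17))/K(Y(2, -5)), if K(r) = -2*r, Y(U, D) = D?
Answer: 112/15 ≈ 7.4667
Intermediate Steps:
-28*(t/6 + 34/(-17))/K(Y(2, -5)) = -28*(-4/6 + 34/(-17))/((-2*(-5))) = -28*(-4*⅙ + 34*(-1/17))/10 = -28*(-⅔ - 2)/10 = -(-224)/(3*10) = -28*(-4/15) = 112/15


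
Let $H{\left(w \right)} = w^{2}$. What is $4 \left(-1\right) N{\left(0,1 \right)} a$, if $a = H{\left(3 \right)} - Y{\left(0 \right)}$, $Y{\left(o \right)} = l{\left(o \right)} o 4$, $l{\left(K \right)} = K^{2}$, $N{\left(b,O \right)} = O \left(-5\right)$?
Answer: $180$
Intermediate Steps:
$N{\left(b,O \right)} = - 5 O$
$Y{\left(o \right)} = 4 o^{3}$ ($Y{\left(o \right)} = o^{2} o 4 = o^{3} \cdot 4 = 4 o^{3}$)
$a = 9$ ($a = 3^{2} - 4 \cdot 0^{3} = 9 - 4 \cdot 0 = 9 - 0 = 9 + 0 = 9$)
$4 \left(-1\right) N{\left(0,1 \right)} a = 4 \left(-1\right) \left(\left(-5\right) 1\right) 9 = \left(-4\right) \left(-5\right) 9 = 20 \cdot 9 = 180$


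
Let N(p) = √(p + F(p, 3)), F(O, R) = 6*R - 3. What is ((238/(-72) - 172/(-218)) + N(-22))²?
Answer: (-9875 + 3924*I*√7)²/15397776 ≈ -0.6669 - 13.316*I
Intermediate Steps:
F(O, R) = -3 + 6*R
N(p) = √(15 + p) (N(p) = √(p + (-3 + 6*3)) = √(p + (-3 + 18)) = √(p + 15) = √(15 + p))
((238/(-72) - 172/(-218)) + N(-22))² = ((238/(-72) - 172/(-218)) + √(15 - 22))² = ((238*(-1/72) - 172*(-1/218)) + √(-7))² = ((-119/36 + 86/109) + I*√7)² = (-9875/3924 + I*√7)²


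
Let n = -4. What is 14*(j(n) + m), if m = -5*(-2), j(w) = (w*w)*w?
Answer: -756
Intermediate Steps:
j(w) = w³ (j(w) = w²*w = w³)
m = 10
14*(j(n) + m) = 14*((-4)³ + 10) = 14*(-64 + 10) = 14*(-54) = -756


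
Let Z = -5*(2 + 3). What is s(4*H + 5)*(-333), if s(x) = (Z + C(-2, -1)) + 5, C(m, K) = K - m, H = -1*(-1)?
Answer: 6327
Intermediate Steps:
H = 1
Z = -25 (Z = -5*5 = -25)
s(x) = -19 (s(x) = (-25 + (-1 - 1*(-2))) + 5 = (-25 + (-1 + 2)) + 5 = (-25 + 1) + 5 = -24 + 5 = -19)
s(4*H + 5)*(-333) = -19*(-333) = 6327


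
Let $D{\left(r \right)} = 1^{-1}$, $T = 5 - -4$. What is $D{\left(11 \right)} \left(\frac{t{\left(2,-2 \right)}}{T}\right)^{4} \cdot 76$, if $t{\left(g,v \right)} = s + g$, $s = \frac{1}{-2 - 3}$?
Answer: $\frac{76}{625} \approx 0.1216$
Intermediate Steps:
$s = - \frac{1}{5}$ ($s = \frac{1}{-5} = - \frac{1}{5} \approx -0.2$)
$t{\left(g,v \right)} = - \frac{1}{5} + g$
$T = 9$ ($T = 5 + 4 = 9$)
$D{\left(r \right)} = 1$
$D{\left(11 \right)} \left(\frac{t{\left(2,-2 \right)}}{T}\right)^{4} \cdot 76 = 1 \left(\frac{- \frac{1}{5} + 2}{9}\right)^{4} \cdot 76 = 1 \left(\frac{9}{5} \cdot \frac{1}{9}\right)^{4} \cdot 76 = 1 \left(\frac{1}{5}\right)^{4} \cdot 76 = 1 \cdot \frac{1}{625} \cdot 76 = \frac{1}{625} \cdot 76 = \frac{76}{625}$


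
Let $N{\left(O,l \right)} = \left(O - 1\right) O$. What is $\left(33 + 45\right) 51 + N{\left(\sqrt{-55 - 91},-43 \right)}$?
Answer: $3832 - i \sqrt{146} \approx 3832.0 - 12.083 i$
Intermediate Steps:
$N{\left(O,l \right)} = O \left(-1 + O\right)$ ($N{\left(O,l \right)} = \left(-1 + O\right) O = O \left(-1 + O\right)$)
$\left(33 + 45\right) 51 + N{\left(\sqrt{-55 - 91},-43 \right)} = \left(33 + 45\right) 51 + \sqrt{-55 - 91} \left(-1 + \sqrt{-55 - 91}\right) = 78 \cdot 51 + \sqrt{-146} \left(-1 + \sqrt{-146}\right) = 3978 + i \sqrt{146} \left(-1 + i \sqrt{146}\right)$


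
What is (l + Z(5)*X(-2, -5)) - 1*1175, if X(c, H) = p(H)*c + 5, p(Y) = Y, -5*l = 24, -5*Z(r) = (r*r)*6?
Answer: -8149/5 ≈ -1629.8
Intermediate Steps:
Z(r) = -6*r²/5 (Z(r) = -r*r*6/5 = -r²*6/5 = -6*r²/5)
l = -24/5 (l = -⅕*24 = -24/5 ≈ -4.8000)
X(c, H) = 5 + H*c (X(c, H) = H*c + 5 = 5 + H*c)
(l + Z(5)*X(-2, -5)) - 1*1175 = (-24/5 + (-6/5*5²)*(5 - 5*(-2))) - 1*1175 = (-24/5 + (-6/5*25)*(5 + 10)) - 1175 = (-24/5 - 30*15) - 1175 = (-24/5 - 450) - 1175 = -2274/5 - 1175 = -8149/5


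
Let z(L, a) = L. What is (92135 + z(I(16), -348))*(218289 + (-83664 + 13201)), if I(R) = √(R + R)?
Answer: 13619948510 + 591304*√2 ≈ 1.3621e+10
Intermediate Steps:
I(R) = √2*√R (I(R) = √(2*R) = √2*√R)
(92135 + z(I(16), -348))*(218289 + (-83664 + 13201)) = (92135 + √2*√16)*(218289 + (-83664 + 13201)) = (92135 + √2*4)*(218289 - 70463) = (92135 + 4*√2)*147826 = 13619948510 + 591304*√2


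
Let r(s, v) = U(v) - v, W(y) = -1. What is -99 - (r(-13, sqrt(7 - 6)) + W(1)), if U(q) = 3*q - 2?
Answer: -98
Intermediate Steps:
U(q) = -2 + 3*q
r(s, v) = -2 + 2*v (r(s, v) = (-2 + 3*v) - v = -2 + 2*v)
-99 - (r(-13, sqrt(7 - 6)) + W(1)) = -99 - ((-2 + 2*sqrt(7 - 6)) - 1) = -99 - ((-2 + 2*sqrt(1)) - 1) = -99 - ((-2 + 2*1) - 1) = -99 - ((-2 + 2) - 1) = -99 - (0 - 1) = -99 - 1*(-1) = -99 + 1 = -98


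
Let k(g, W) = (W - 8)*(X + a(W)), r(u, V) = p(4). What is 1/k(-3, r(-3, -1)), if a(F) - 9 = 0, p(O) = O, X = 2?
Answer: -1/44 ≈ -0.022727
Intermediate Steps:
a(F) = 9 (a(F) = 9 + 0 = 9)
r(u, V) = 4
k(g, W) = -88 + 11*W (k(g, W) = (W - 8)*(2 + 9) = (-8 + W)*11 = -88 + 11*W)
1/k(-3, r(-3, -1)) = 1/(-88 + 11*4) = 1/(-88 + 44) = 1/(-44) = -1/44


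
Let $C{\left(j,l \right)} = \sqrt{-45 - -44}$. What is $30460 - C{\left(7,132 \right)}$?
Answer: $30460 - i \approx 30460.0 - 1.0 i$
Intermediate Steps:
$C{\left(j,l \right)} = i$ ($C{\left(j,l \right)} = \sqrt{-45 + 44} = \sqrt{-1} = i$)
$30460 - C{\left(7,132 \right)} = 30460 - i$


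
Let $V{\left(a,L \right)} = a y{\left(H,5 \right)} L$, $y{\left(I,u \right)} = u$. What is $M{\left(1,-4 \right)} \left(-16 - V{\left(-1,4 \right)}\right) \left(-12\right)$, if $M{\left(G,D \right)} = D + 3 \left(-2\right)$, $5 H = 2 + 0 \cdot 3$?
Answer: $480$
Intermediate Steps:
$H = \frac{2}{5}$ ($H = \frac{2 + 0 \cdot 3}{5} = \frac{2 + 0}{5} = \frac{1}{5} \cdot 2 = \frac{2}{5} \approx 0.4$)
$M{\left(G,D \right)} = -6 + D$ ($M{\left(G,D \right)} = D - 6 = -6 + D$)
$V{\left(a,L \right)} = 5 L a$ ($V{\left(a,L \right)} = a 5 L = 5 a L = 5 L a$)
$M{\left(1,-4 \right)} \left(-16 - V{\left(-1,4 \right)}\right) \left(-12\right) = \left(-6 - 4\right) \left(-16 - 5 \cdot 4 \left(-1\right)\right) \left(-12\right) = - 10 \left(-16 - -20\right) \left(-12\right) = - 10 \left(-16 + 20\right) \left(-12\right) = \left(-10\right) 4 \left(-12\right) = \left(-40\right) \left(-12\right) = 480$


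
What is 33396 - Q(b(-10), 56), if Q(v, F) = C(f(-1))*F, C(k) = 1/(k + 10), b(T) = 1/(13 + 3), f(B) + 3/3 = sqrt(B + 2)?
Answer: 166952/5 ≈ 33390.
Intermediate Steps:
f(B) = -1 + sqrt(2 + B) (f(B) = -1 + sqrt(B + 2) = -1 + sqrt(2 + B))
b(T) = 1/16
C(k) = 1/(10 + k)
Q(v, F) = F/10 (Q(v, F) = F/(10 + (-1 + sqrt(2 - 1))) = F/(10 + (-1 + sqrt(1))) = F/(10 + (-1 + 1)) = F/(10 + 0) = F/10)
33396 - Q(b(-10), 56) = 33396 - 56/10 = 33396 - 1*28/5 = 33396 - 28/5 = 166952/5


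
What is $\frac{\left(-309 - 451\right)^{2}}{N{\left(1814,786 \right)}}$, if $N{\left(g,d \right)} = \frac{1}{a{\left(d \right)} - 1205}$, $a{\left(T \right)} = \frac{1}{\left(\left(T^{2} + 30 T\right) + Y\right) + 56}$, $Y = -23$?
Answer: $- \frac{446425794694400}{641409} \approx -6.9601 \cdot 10^{8}$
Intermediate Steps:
$a{\left(T \right)} = \frac{1}{33 + T^{2} + 30 T}$ ($a{\left(T \right)} = \frac{1}{\left(\left(T^{2} + 30 T\right) - 23\right) + 56} = \frac{1}{\left(-23 + T^{2} + 30 T\right) + 56} = \frac{1}{33 + T^{2} + 30 T}$)
$N{\left(g,d \right)} = \frac{1}{-1205 + \frac{1}{33 + d^{2} + 30 d}}$ ($N{\left(g,d \right)} = \frac{1}{\frac{1}{33 + d^{2} + 30 d} - 1205} = \frac{1}{-1205 + \frac{1}{33 + d^{2} + 30 d}}$)
$\frac{\left(-309 - 451\right)^{2}}{N{\left(1814,786 \right)}} = \frac{\left(-309 - 451\right)^{2}}{\frac{1}{39764 + 1205 \cdot 786^{2} + 36150 \cdot 786} \left(-33 - 786^{2} - 23580\right)} = \frac{\left(-760\right)^{2}}{\frac{1}{39764 + 1205 \cdot 617796 + 28413900} \left(-33 - 617796 - 23580\right)} = \frac{577600}{\frac{1}{39764 + 744444180 + 28413900} \left(-33 - 617796 - 23580\right)} = \frac{577600}{\frac{1}{772897844} \left(-641409\right)} = \frac{577600}{- \frac{641409}{772897844}} = 577600 \left(- \frac{772897844}{641409}\right) = - \frac{446425794694400}{641409}$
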